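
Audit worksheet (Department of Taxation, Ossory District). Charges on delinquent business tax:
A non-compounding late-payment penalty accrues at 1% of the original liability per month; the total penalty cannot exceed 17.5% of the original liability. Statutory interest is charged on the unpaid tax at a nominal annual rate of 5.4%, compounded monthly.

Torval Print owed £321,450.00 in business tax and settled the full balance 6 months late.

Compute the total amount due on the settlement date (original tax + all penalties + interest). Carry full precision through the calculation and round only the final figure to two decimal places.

£349,514.38

Penalty: 6 × 1% × £321,450.00 = £19,287.00 (below the 17.5% cap of £56,253.75)
Interest (5.4%/yr ÷ 12 = 0.45%/month): £321,450.00 × ((1 + 0.0045)^6 − 1) = £8,777.3783…
Total = £321,450.00 + £19,287.0000 + £8,777.3783… = £349,514.38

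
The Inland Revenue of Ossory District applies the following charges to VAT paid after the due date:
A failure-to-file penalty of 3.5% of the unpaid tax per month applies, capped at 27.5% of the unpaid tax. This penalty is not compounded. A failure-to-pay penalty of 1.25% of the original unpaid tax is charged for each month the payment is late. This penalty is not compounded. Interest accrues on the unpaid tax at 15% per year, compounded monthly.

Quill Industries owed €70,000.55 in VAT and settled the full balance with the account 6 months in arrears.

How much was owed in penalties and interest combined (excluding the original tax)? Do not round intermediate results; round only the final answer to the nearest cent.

€25,367.02

Failure-to-file: 6 × 3.5% × €70,000.55 = €14,700.12… (under the 27.5% cap)
Failure-to-pay penalty = 1.25% × €70,000.55 × 6 mo = €5,250.04…
Interest (15%/yr ÷ 12 = 1.25%/month): €70,000.55 × ((1 + 0.0125)^6 − 1) = €5,416.8652…
Penalties + interest = €19,950.1568… + €5,416.8652… = €25,367.02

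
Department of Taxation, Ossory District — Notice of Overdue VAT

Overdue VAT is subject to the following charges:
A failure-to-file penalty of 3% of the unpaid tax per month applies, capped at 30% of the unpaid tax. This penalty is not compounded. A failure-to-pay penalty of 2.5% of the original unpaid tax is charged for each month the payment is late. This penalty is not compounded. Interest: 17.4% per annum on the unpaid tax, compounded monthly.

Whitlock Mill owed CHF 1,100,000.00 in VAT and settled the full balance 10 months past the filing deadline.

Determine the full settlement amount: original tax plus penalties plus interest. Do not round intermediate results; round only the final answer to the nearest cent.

Failure-to-file: 10 × 3% × CHF 1,100,000.00 = CHF 330,000.00, capped at 30% × CHF 1,100,000.00 = CHF 330,000.00
Failure-to-pay penalty: 10 × 2.5% × CHF 1,100,000.00 = CHF 275,000.00
Interest (17.4%/yr ÷ 12 = 1.45%/month): CHF 1,100,000.00 × ((1 + 0.0145)^10 − 1) = CHF 170,320.1847…
Total = CHF 1,100,000.00 + CHF 605,000.0000 + CHF 170,320.1847… = CHF 1,875,320.18

CHF 1,875,320.18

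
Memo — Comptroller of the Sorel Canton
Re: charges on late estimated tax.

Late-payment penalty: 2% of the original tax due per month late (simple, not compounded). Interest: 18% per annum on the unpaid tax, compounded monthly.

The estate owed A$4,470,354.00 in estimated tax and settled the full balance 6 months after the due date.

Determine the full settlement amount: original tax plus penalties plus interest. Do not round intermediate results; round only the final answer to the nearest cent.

A$5,424,520.95

Late-payment penalty = 2% × A$4,470,354.00 × 6 mo = A$536,442.48
Interest (18%/yr ÷ 12 = 1.5%/month): A$4,470,354.00 × ((1 + 0.015)^6 − 1) = A$417,724.4687…
Total = A$4,470,354.00 + A$536,442.4800 + A$417,724.4687… = A$5,424,520.95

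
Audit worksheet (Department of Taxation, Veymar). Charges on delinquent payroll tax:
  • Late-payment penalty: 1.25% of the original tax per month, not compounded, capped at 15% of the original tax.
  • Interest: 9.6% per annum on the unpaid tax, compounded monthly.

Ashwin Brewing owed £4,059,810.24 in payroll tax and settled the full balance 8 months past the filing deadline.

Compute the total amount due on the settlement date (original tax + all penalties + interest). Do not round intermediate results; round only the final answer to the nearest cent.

Penalty: 8 × 1.25% × £4,059,810.24 = £405,981.02… (below the 15% cap of £608,971.54…)
Interest (9.6%/yr ÷ 12 = 0.8%/month): £4,059,810.24 × ((1 + 0.008)^8 − 1) = £267,220.6097…
Total = £4,059,810.24 + £405,981.0240 + £267,220.6097… = £4,733,011.87

£4,733,011.87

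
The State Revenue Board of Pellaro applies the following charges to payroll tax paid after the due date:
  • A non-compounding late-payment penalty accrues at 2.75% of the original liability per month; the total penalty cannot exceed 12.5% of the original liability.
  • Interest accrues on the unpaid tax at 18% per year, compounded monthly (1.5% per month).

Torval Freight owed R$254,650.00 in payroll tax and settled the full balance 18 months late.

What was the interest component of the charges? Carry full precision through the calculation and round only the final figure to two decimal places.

Interest: R$254,650.00 × ((1 + 0.015)^18 − 1) = R$254,650.00 × 0.3073406… = R$78,264.2929…

R$78,264.29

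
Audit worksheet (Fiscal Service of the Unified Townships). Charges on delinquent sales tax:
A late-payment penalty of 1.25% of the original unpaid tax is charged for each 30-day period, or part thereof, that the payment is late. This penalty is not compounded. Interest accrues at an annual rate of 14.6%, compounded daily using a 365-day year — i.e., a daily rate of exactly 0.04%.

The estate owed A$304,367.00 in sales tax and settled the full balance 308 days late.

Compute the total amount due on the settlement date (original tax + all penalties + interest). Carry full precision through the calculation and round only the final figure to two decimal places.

A$386,114.73

Penalty periods: ⌈308/30⌉ = 11; penalty = 11 × 1.25% × A$304,367.00 = A$41,850.46…
Interest: A$304,367.00 × ((1 + 0.0004)^308 − 1) = A$304,367.00 × 0.13108276… = A$39,897.2657…
Total = A$304,367.00 + A$41,850.4625 + A$39,897.2657… = A$386,114.73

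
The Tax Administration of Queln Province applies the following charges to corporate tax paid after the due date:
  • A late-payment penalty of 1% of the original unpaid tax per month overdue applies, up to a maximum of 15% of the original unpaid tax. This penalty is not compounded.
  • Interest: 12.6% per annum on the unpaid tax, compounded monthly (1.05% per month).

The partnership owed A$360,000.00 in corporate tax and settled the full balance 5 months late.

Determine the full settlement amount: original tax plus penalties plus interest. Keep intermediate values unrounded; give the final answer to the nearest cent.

Penalty: 5 × 1% × A$360,000.00 = A$18,000.00 (below the 15% cap of A$54,000.00)
Interest: A$360,000.00 × ((1 + 0.0105)^5 − 1) = A$360,000.00 × 0.0536141… = A$19,301.0894…
Total = A$360,000.00 + A$18,000.0000 + A$19,301.0894… = A$397,301.09

A$397,301.09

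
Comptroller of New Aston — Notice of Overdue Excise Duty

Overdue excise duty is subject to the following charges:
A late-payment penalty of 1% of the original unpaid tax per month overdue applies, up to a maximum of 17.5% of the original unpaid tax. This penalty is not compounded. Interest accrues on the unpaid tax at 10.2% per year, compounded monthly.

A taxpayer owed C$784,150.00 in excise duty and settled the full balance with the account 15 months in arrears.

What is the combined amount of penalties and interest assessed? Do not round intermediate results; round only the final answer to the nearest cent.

Penalty: 15 × 1% × C$784,150.00 = C$117,622.50 (below the 17.5% cap of C$137,226.25)
Interest (10.2%/yr ÷ 12 = 0.85%/month): C$784,150.00 × ((1 + 0.0085)^15 − 1) = C$106,152.6889…
Penalties + interest = C$117,622.5000 + C$106,152.6889… = C$223,775.19

C$223,775.19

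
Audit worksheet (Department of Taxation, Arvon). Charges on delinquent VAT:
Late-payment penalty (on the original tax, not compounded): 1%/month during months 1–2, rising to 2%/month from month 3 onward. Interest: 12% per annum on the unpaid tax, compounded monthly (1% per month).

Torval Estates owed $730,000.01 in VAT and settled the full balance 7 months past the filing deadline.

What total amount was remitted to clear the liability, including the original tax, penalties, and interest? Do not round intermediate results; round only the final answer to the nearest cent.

Penalty, months 1–2: 2 × 1% × $730,000.01 = $14,600.00…
Penalty, months 3–7: 5 × 2% × $730,000.01 = $73,000.00…
Interest: $730,000.01 × ((1 + 0.01)^7 − 1) = $730,000.01 × 0.0721354… = $52,658.8078…
Total = $730,000.01 + $87,600.0012 + $52,658.8078… = $870,258.82

$870,258.82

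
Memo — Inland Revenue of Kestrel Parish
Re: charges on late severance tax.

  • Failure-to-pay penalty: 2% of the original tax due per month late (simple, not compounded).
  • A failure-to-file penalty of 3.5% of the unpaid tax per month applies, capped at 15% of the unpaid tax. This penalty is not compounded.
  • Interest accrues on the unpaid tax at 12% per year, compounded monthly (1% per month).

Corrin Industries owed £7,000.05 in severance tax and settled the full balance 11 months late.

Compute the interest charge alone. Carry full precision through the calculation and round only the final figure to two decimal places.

Interest: £7,000.05 × ((1 + 0.01)^11 − 1) = £7,000.05 × 0.1156683… = £809.6842…

£809.68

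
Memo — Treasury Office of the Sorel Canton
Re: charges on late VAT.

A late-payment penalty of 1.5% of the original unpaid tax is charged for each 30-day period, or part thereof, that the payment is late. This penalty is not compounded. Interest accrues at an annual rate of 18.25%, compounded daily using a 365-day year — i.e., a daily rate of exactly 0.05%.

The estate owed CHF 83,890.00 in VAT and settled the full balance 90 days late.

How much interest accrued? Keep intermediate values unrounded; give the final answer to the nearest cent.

CHF 3,860.29

Interest: CHF 83,890.00 × ((1 + 0.0005)^90 − 1) = CHF 83,890.00 × 0.04601610… = CHF 3,860.2903…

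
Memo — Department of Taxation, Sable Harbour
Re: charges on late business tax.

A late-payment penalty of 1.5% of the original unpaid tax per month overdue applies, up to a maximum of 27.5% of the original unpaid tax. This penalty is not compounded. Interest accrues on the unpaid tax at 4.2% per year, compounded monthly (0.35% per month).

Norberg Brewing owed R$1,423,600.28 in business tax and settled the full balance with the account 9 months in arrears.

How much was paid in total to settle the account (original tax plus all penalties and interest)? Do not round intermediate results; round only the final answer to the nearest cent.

Penalty: 9 × 1.5% × R$1,423,600.28 = R$192,186.04… (below the 27.5% cap of R$391,490.08…)
Interest: R$1,423,600.28 × ((1 + 0.0035)^9 − 1) = R$1,423,600.28 × 0.0319446… = R$45,476.3707…
Total = R$1,423,600.28 + R$192,186.0378 + R$45,476.3707… = R$1,661,262.69

R$1,661,262.69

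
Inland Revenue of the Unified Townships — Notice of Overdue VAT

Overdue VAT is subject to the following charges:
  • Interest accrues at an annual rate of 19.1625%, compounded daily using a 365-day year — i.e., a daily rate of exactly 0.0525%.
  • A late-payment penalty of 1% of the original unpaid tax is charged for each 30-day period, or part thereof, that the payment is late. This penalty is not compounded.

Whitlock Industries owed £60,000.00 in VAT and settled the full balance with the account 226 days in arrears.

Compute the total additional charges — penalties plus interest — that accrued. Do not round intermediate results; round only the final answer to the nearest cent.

£12,356.44

Penalty periods: ⌈226/30⌉ = 8; penalty = 8 × 1% × £60,000.00 = £4,800.00
Interest: £60,000.00 × ((1 + 0.000525)^226 − 1) = £60,000.00 × 0.12594070… = £7,556.4421…
Penalties + interest = £4,800.0000 + £7,556.4421… = £12,356.44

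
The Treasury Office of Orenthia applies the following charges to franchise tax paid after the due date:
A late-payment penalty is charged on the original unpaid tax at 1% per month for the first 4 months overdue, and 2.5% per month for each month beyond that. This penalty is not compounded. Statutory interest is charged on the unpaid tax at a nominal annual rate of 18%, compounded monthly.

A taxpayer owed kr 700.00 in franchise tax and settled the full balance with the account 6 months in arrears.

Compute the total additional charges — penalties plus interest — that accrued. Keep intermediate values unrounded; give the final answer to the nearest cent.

kr 128.41

Penalty, months 1–4: 4 × 1% × kr 700.00 = kr 28.00
Penalty, months 5–6: 2 × 2.5% × kr 700.00 = kr 35.00
Interest (18%/yr ÷ 12 = 1.5%/month): kr 700.00 × ((1 + 0.015)^6 − 1) = kr 65.4103…
Penalties + interest = kr 63.0000 + kr 65.4103… = kr 128.41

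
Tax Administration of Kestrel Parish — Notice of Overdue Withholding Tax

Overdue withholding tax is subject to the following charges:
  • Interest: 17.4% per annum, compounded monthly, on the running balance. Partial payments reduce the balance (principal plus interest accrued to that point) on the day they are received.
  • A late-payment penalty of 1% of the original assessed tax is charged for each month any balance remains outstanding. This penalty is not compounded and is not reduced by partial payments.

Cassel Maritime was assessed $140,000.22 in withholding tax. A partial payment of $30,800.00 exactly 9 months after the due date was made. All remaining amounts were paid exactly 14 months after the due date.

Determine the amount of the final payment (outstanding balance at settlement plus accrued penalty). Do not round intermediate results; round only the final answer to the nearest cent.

Monthly rate = 17.4% ÷ 12 = 1.45%
Balance at month 9: $140,000.2200 × (1 + 0.0145)^9 = $159,366.5535…
After $30,800.00 payment: $159,366.5535… − $30,800.00 = $128,566.5535…
Balance at month 14: $128,566.5535… × (1 + 0.0145)^5 = $138,161.8878…
Penalty: 14 × 1% × $140,000.22 = $19,600.03…
Final settlement = outstanding balance + penalty = $138,161.8878… + $19,600.03… = $157,761.92

$157,761.92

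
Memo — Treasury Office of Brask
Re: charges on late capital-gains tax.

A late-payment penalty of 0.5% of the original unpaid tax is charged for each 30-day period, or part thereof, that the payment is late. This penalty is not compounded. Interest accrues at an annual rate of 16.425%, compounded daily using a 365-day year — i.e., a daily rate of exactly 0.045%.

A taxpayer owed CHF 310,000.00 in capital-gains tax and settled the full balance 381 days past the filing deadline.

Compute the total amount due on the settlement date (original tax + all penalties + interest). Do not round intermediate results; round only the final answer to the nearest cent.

Penalty periods: ⌈381/30⌉ = 13; penalty = 13 × 0.5% × CHF 310,000.00 = CHF 20,150.00
Interest: CHF 310,000.00 × ((1 + 0.00045)^381 − 1) = CHF 310,000.00 × 0.18697901… = CHF 57,963.4942…
Total = CHF 310,000.00 + CHF 20,150.0000 + CHF 57,963.4942… = CHF 388,113.49

CHF 388,113.49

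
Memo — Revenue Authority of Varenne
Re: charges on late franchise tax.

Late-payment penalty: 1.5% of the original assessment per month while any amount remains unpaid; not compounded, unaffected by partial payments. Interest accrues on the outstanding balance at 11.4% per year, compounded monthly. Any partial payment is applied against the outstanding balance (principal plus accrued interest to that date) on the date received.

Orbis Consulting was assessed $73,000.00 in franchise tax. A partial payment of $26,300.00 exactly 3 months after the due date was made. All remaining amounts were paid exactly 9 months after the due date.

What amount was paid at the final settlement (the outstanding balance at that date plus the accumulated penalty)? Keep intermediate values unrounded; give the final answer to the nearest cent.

Monthly rate = 11.4% ÷ 12 = 0.95%
Balance at month 3: $73,000.0000 × (1 + 0.0095)^3 = $75,100.3273…
After $26,300.00 payment: $75,100.3273… − $26,300.00 = $48,800.3273…
Balance at month 9: $48,800.3273… × (1 + 0.0095)^6 = $51,648.8522…
Penalty: 9 × 1.5% × $73,000.00 = $9,855.00
Final settlement = outstanding balance + penalty = $51,648.8522… + $9,855.00 = $61,503.85

$61,503.85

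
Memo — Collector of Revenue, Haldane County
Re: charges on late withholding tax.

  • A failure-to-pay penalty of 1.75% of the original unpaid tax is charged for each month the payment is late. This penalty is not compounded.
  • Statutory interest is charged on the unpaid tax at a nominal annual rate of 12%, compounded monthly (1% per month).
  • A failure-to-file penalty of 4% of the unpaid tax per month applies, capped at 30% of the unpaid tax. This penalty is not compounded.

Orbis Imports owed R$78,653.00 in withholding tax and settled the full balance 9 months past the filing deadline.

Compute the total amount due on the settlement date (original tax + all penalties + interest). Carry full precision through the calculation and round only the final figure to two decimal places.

Failure-to-file: 9 × 4% × R$78,653.00 = R$28,315.08, capped at 30% × R$78,653.00 = R$23,595.90
Failure-to-pay penalty = 1.75% × R$78,653.00 × 9 mo = R$12,387.85…
Interest: R$78,653.00 × ((1 + 0.01)^9 − 1) = R$78,653.00 × 0.0936853… = R$7,368.6278…
Total = R$78,653.00 + R$35,983.7475 + R$7,368.6278… = R$122,005.38

R$122,005.38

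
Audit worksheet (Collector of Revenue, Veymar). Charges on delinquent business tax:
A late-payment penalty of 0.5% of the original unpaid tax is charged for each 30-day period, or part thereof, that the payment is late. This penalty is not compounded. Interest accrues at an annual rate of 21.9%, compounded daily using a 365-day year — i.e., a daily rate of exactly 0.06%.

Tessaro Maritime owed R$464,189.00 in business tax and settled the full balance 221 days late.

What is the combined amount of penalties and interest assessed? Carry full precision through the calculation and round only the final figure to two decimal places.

Penalty periods: ⌈221/30⌉ = 8; penalty = 8 × 0.5% × R$464,189.00 = R$18,567.56
Interest: R$464,189.00 × ((1 + 0.0006)^221 − 1) = R$464,189.00 × 0.14174779… = R$65,797.7641…
Penalties + interest = R$18,567.5600 + R$65,797.7641… = R$84,365.32

R$84,365.32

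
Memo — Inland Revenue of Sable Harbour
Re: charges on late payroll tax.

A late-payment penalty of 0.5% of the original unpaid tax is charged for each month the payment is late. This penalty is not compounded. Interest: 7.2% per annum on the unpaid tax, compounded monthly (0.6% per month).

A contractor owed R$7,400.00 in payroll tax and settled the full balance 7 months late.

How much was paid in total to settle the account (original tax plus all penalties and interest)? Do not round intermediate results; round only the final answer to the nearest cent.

R$7,975.45

Late-payment penalty = 0.5% × R$7,400.00 × 7 mo = R$259.00
Interest: R$7,400.00 × ((1 + 0.006)^7 − 1) = R$7,400.00 × 0.0427636… = R$316.4507…
Total = R$7,400.00 + R$259.0000 + R$316.4507… = R$7,975.45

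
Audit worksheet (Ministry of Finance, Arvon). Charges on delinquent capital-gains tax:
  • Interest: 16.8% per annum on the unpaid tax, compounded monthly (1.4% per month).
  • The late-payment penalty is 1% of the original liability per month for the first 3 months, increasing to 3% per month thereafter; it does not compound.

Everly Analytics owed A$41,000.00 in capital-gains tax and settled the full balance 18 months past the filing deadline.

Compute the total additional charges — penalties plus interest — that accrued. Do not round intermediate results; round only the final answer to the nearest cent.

A$31,338.33

Penalty, months 1–3: 3 × 1% × A$41,000.00 = A$1,230.00
Penalty, months 4–18: 15 × 3% × A$41,000.00 = A$18,450.00
Interest: A$41,000.00 × ((1 + 0.014)^18 − 1) = A$41,000.00 × 0.2843494… = A$11,658.3257…
Penalties + interest = A$19,680.0000 + A$11,658.3257… = A$31,338.33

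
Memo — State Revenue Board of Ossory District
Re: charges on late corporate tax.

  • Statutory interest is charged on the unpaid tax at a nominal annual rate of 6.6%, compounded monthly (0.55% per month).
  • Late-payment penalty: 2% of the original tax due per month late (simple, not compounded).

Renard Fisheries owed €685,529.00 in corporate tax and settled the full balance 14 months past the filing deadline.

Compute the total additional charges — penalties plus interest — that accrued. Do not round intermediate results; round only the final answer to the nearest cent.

€246,663.09

Late-payment penalty: 14 × 2% × €685,529.00 = €191,948.12
Interest: €685,529.00 × ((1 + 0.0055)^14 − 1) = €685,529.00 × 0.0798142… = €54,714.9738…
Penalties + interest = €191,948.1200 + €54,714.9738… = €246,663.09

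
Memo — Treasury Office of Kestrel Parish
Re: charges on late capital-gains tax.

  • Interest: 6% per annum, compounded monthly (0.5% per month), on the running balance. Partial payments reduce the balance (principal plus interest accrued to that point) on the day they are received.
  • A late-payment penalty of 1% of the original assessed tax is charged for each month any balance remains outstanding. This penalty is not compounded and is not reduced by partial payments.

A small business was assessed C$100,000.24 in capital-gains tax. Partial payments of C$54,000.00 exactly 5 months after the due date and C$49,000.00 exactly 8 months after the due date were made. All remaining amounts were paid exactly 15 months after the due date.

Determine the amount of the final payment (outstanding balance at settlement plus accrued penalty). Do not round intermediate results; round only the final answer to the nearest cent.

C$15,266.06

Balance at month 5: C$100,000.2400 × (1 + 0.005)^5 = C$102,525.3714…
After C$54,000.00 payment: C$102,525.3714… − C$54,000.00 = C$48,525.3714…
Balance at month 8: C$48,525.3714… × (1 + 0.005)^3 = C$49,256.8974…
After C$49,000.00 payment: C$49,256.8974… − C$49,000.00 = C$256.8974…
Balance at month 15: C$256.8974… × (1 + 0.005)^7 = C$266.0248…
Penalty: 15 × 1% × C$100,000.24 = C$15,000.04…
Final settlement = outstanding balance + penalty = C$266.0248… + C$15,000.04… = C$15,266.06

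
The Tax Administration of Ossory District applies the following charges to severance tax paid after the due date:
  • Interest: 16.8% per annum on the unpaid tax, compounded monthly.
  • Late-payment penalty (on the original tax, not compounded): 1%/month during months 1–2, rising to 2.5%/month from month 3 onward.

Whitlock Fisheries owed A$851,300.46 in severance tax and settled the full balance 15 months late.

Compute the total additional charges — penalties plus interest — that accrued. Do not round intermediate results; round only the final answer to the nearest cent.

Penalty, months 1–2: 2 × 1% × A$851,300.46 = A$17,026.01…
Penalty, months 3–15: 13 × 2.5% × A$851,300.46 = A$276,672.65…
Interest (16.8%/yr ÷ 12 = 1.4%/month): A$851,300.46 × ((1 + 0.014)^15 − 1) = A$197,401.7737…
Penalties + interest = A$293,698.6587 + A$197,401.7737… = A$491,100.43

A$491,100.43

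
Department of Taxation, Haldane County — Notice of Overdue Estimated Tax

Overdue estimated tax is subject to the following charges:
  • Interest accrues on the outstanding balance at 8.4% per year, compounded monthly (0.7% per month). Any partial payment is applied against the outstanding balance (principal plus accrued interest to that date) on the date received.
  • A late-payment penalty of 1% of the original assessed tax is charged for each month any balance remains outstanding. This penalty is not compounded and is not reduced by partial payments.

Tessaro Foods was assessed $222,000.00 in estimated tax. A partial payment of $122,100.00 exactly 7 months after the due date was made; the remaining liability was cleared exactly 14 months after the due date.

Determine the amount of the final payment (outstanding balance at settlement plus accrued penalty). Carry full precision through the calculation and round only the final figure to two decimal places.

$147,644.14

Balance at month 7: $222,000.0000 × (1 + 0.007)^7 = $233,109.1218…
After $122,100.00 payment: $233,109.1218… − $122,100.00 = $111,009.1218…
Balance at month 14: $111,009.1218… × (1 + 0.007)^7 = $116,564.1392…
Penalty: 14 × 1% × $222,000.00 = $31,080.00
Final settlement = outstanding balance + penalty = $116,564.1392… + $31,080.00 = $147,644.14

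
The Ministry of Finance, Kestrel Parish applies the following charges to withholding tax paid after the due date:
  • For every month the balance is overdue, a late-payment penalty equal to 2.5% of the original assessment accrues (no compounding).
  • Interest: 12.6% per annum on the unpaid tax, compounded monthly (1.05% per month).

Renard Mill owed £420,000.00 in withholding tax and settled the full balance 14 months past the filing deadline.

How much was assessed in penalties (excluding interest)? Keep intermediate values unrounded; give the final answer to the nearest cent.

Late-payment penalty: 14 × 2.5% × £420,000.00 = £147,000.00

£147,000.00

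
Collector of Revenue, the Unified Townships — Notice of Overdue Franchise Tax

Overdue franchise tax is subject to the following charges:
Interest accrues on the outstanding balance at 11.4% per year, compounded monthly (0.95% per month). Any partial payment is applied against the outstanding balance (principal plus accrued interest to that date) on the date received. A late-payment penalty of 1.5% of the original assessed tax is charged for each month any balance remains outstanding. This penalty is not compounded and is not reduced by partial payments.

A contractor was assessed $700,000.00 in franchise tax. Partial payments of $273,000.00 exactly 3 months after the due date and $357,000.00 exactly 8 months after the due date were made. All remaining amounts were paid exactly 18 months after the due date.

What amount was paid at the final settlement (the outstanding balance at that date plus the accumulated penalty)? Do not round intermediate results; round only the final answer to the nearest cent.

$311,872.10

Balance at month 3: $700,000.0000 × (1 + 0.0095)^3 = $720,140.1252…
After $273,000.00 payment: $720,140.1252… − $273,000.00 = $447,140.1252…
Balance at month 8: $447,140.1252… × (1 + 0.0095)^5 = $468,786.6770…
After $357,000.00 payment: $468,786.6770… − $357,000.00 = $111,786.6770…
Balance at month 18: $111,786.6770… × (1 + 0.0095)^10 = $122,872.0995…
Penalty: 18 × 1.5% × $700,000.00 = $189,000.00
Final settlement = outstanding balance + penalty = $122,872.0995… + $189,000.00 = $311,872.10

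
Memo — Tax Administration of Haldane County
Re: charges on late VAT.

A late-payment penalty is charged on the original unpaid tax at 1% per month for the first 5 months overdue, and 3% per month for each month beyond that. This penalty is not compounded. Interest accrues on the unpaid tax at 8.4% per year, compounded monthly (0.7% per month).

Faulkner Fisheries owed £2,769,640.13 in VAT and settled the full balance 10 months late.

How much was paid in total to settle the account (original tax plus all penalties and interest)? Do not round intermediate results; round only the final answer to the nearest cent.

£3,523,665.43

Penalty, months 1–5: 5 × 1% × £2,769,640.13 = £138,482.01…
Penalty, months 6–10: 5 × 3% × £2,769,640.13 = £415,446.02…
Interest: £2,769,640.13 × ((1 + 0.007)^10 − 1) = £2,769,640.13 × 0.0722467… = £200,097.2723…
Total = £2,769,640.13 + £553,928.0260 + £200,097.2723… = £3,523,665.43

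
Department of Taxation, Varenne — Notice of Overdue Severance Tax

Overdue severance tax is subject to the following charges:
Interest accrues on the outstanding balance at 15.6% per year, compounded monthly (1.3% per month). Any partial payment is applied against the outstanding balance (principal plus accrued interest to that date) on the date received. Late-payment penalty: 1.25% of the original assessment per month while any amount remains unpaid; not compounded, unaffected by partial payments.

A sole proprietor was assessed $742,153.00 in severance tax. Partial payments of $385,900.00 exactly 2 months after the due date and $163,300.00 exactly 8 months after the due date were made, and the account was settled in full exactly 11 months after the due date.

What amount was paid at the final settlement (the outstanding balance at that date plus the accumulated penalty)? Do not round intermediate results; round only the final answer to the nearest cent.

$354,278.80

Balance at month 2: $742,153.0000 × (1 + 0.013)^2 = $761,574.4019…
After $385,900.00 payment: $761,574.4019… − $385,900.00 = $375,674.4019…
Balance at month 8: $375,674.4019… × (1 + 0.013)^6 = $405,946.0087…
After $163,300.00 payment: $405,946.0087… − $163,300.00 = $242,646.0087…
Balance at month 11: $242,646.0087… × (1 + 0.013)^3 = $252,232.7577…
Penalty: 11 × 1.25% × $742,153.00 = $102,046.04…
Final settlement = outstanding balance + penalty = $252,232.7577… + $102,046.04… = $354,278.80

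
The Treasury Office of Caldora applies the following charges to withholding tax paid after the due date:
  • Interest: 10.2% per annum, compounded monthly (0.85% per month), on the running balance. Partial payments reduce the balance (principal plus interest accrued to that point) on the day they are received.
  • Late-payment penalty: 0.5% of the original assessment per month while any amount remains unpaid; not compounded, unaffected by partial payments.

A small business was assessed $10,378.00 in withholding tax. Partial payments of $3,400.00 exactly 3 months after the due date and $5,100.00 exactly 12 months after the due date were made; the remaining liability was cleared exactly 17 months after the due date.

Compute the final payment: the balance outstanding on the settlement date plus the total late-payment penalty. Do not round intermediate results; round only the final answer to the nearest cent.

$3,717.99

Balance at month 3: $10,378.0000 × (1 + 0.0085)^3 = $10,644.8948…
After $3,400.00 payment: $10,644.8948… − $3,400.00 = $7,244.8948…
Balance at month 12: $7,244.8948… × (1 + 0.0085)^9 = $7,818.3518…
After $5,100.00 payment: $7,818.3518… − $5,100.00 = $2,718.3518…
Balance at month 17: $2,718.3518… × (1 + 0.0085)^5 = $2,835.8625…
Penalty: 17 × 0.5% × $10,378.00 = $882.13
Final settlement = outstanding balance + penalty = $2,835.8625… + $882.13 = $3,717.99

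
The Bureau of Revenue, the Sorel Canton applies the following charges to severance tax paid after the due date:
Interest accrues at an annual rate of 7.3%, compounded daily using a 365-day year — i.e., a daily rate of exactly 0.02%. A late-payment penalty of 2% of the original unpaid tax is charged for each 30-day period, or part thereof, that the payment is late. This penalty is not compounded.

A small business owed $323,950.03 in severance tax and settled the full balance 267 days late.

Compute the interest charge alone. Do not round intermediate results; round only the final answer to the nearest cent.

$17,767.32

Interest: $323,950.03 × ((1 + 0.0002)^267 − 1) = $323,950.03 × 0.05484587… = $17,767.3210…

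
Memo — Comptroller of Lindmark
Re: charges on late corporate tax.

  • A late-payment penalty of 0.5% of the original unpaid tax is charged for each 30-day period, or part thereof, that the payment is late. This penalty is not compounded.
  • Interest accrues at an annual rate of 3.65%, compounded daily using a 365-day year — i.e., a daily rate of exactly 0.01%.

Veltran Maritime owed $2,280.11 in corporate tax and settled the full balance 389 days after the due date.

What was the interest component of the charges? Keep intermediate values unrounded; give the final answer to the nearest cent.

Interest: $2,280.11 × ((1 + 0.0001)^389 − 1) = $2,280.11 × 0.03966449… = $90.4394…

$90.44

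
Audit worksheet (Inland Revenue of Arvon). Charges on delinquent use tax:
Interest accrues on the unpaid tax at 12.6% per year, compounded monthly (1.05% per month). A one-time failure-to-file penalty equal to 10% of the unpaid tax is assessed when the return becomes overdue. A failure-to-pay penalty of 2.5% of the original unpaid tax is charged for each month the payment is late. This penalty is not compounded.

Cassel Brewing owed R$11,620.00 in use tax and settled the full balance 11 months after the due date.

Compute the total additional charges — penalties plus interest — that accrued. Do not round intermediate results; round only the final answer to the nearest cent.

R$5,772.34

Failure-to-file penalty: 10% × R$11,620.00 = R$1,162.00
Failure-to-pay penalty = 2.5% × R$11,620.00 × 11 mo = R$3,195.50
Interest: R$11,620.00 × ((1 + 0.0105)^11 − 1) = R$11,620.00 × 0.1217588… = R$1,414.8376…
Penalties + interest = R$4,357.5000 + R$1,414.8376… = R$5,772.34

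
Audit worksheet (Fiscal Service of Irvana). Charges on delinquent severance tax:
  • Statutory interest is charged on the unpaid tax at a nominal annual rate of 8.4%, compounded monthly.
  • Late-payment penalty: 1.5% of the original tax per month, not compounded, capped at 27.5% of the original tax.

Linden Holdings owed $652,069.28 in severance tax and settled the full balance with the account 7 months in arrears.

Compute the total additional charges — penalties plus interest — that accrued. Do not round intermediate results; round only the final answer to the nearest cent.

$101,097.53

Penalty: 7 × 1.5% × $652,069.28 = $68,467.27… (below the 27.5% cap of $179,319.05…)
Interest (8.4%/yr ÷ 12 = 0.7%/month): $652,069.28 × ((1 + 0.007)^7 − 1) = $32,630.2571…
Penalties + interest = $68,467.2744 + $32,630.2571… = $101,097.53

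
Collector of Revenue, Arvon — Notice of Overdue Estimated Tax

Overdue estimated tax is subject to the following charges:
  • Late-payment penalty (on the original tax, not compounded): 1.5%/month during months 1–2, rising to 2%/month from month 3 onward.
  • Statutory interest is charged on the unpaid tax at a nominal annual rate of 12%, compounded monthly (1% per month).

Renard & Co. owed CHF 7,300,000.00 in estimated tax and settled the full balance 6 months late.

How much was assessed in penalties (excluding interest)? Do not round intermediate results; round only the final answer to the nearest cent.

Penalty, months 1–2: 2 × 1.5% × CHF 7,300,000.00 = CHF 219,000.00
Penalty, months 3–6: 4 × 2% × CHF 7,300,000.00 = CHF 584,000.00
Total penalty = CHF 219,000.00 + CHF 584,000.00 = CHF 803,000.00

CHF 803,000.00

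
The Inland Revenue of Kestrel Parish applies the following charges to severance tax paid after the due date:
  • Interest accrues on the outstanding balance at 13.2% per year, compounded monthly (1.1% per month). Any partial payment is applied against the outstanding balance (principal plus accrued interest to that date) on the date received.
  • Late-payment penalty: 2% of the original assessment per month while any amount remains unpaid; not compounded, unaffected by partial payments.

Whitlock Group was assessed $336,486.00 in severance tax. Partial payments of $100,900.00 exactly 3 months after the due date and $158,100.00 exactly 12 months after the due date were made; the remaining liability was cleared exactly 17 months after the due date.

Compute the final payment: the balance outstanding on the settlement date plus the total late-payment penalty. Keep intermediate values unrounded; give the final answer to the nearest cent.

$235,079.03

Balance at month 3: $336,486.0000 × (1 + 0.011)^3 = $347,712.6303…
After $100,900.00 payment: $347,712.6303… − $100,900.00 = $246,812.6303…
Balance at month 12: $246,812.6303… × (1 + 0.011)^9 = $272,350.2515…
After $158,100.00 payment: $272,350.2515… − $158,100.00 = $114,250.2515…
Balance at month 17: $114,250.2515… × (1 + 0.011)^5 = $120,673.7872…
Penalty: 17 × 2% × $336,486.00 = $114,405.24
Final settlement = outstanding balance + penalty = $120,673.7872… + $114,405.24 = $235,079.03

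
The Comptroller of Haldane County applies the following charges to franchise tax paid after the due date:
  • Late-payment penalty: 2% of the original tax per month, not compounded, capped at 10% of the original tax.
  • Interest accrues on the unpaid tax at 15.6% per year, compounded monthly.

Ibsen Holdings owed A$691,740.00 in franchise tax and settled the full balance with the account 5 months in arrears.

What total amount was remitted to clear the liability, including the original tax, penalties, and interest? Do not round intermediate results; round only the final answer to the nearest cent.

A$807,061.44

Penalty (uncapped): 5 × 2% × A$691,740.00 = A$69,174.00; cap = 10% × A$691,740.00 = A$69,174.00 → penalty = A$69,174.00
Interest (15.6%/yr ÷ 12 = 1.3%/month): A$691,740.00 × ((1 + 0.013)^5 − 1) = A$46,147.4372…
Total = A$691,740.00 + A$69,174.0000 + A$46,147.4372… = A$807,061.44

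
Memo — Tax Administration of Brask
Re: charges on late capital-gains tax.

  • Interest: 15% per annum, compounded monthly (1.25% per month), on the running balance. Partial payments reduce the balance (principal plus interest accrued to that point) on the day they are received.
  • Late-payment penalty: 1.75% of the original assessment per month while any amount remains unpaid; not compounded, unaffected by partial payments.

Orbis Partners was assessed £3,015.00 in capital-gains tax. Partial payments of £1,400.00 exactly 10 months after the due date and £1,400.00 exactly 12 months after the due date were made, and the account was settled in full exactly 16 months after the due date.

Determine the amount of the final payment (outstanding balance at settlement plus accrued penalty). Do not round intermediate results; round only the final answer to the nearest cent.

Balance at month 10: £3,015.0000 × (1 + 0.0125)^10 = £3,413.7966…
After £1,400.00 payment: £3,413.7966… − £1,400.00 = £2,013.7966…
Balance at month 12: £2,013.7966… × (1 + 0.0125)^2 = £2,064.4561…
After £1,400.00 payment: £2,064.4561… − £1,400.00 = £664.4561…
Balance at month 16: £664.4561… × (1 + 0.0125)^4 = £698.3071…
Penalty: 16 × 1.75% × £3,015.00 = £844.20
Final settlement = outstanding balance + penalty = £698.3071… + £844.20 = £1,542.51

£1,542.51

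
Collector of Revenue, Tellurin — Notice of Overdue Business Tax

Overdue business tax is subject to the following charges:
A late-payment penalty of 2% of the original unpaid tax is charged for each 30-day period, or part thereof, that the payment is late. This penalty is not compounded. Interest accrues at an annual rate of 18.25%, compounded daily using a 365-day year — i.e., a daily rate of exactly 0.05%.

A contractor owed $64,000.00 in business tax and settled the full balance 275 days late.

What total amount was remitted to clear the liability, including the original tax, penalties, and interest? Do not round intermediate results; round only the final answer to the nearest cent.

Penalty periods: ⌈275/30⌉ = 10; penalty = 10 × 2% × $64,000.00 = $12,800.00
Interest: $64,000.00 × ((1 + 0.0005)^275 − 1) = $64,000.00 × 0.14736228… = $9,431.1858…
Total = $64,000.00 + $12,800.0000 + $9,431.1858… = $86,231.19

$86,231.19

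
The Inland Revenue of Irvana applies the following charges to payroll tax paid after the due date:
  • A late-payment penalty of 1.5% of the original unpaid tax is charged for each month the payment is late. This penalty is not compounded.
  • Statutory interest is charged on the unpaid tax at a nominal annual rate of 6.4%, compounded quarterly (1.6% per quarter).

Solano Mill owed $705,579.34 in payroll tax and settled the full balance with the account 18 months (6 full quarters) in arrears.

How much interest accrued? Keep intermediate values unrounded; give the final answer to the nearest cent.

$70,503.54

Interest: $705,579.34 × ((1 + 0.016)^6 − 1) = $705,579.34 × 0.0999229… = $70,503.5404…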